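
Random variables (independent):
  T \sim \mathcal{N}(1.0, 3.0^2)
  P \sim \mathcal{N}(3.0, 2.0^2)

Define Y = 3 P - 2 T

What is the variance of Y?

For independent RVs: Var(aX + bY) = a²Var(X) + b²Var(Y)
Var(T) = 9
Var(P) = 4
Var(Y) = (-2)²*9 + 3²*4
= 4*9 + 9*4 = 72

72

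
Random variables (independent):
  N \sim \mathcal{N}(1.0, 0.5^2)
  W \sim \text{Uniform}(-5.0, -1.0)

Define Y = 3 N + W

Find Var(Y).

For independent RVs: Var(aX + bY) = a²Var(X) + b²Var(Y)
Var(N) = 0.25
Var(W) = 1.3333333
Var(Y) = 3²*0.25 + 1²*1.3333333
= 9*0.25 + 1*1.3333333 = 3.5833333

3.5833333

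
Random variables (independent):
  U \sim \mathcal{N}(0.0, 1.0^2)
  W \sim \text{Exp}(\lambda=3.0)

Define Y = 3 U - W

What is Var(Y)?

For independent RVs: Var(aX + bY) = a²Var(X) + b²Var(Y)
Var(U) = 1
Var(W) = 0.11111111
Var(Y) = 3²*1 + (-1)²*0.11111111
= 9*1 + 1*0.11111111 = 9.1111111

9.1111111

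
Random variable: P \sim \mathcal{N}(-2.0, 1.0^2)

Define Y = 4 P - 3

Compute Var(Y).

For Y = aP + b: Var(Y) = a² * Var(P)
Var(P) = 1.0^2 = 1
Var(Y) = 4² * 1 = 16 * 1 = 16

16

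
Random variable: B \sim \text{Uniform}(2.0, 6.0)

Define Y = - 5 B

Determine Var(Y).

For Y = aB + b: Var(Y) = a² * Var(B)
Var(B) = (6 - 2)^2/12 = 1.3333333
Var(Y) = (-5)² * 1.3333333 = 25 * 1.3333333 = 33.333333

33.333333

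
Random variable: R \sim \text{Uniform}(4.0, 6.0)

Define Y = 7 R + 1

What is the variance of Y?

For Y = aR + b: Var(Y) = a² * Var(R)
Var(R) = (6 - 4)^2/12 = 0.33333333
Var(Y) = 7² * 0.33333333 = 49 * 0.33333333 = 16.333333

16.333333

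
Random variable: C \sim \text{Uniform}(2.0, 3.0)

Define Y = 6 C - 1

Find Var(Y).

For Y = aC + b: Var(Y) = a² * Var(C)
Var(C) = (3 - 2)^2/12 = 0.083333333
Var(Y) = 6² * 0.083333333 = 36 * 0.083333333 = 3

3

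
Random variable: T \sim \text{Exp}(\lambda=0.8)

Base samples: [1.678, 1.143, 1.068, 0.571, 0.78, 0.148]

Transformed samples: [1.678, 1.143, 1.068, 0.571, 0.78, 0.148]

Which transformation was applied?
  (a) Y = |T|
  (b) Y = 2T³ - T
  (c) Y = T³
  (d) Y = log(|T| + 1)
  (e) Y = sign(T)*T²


Checking option (a) Y = |T|:
  T = 1.678 -> Y = 1.678 ✓
  T = 1.143 -> Y = 1.143 ✓
  T = 1.068 -> Y = 1.068 ✓
All samples match this transformation.

(a) |T|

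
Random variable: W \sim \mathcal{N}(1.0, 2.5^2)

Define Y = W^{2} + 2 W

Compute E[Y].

E[Y] = 1*E[W²] + 2*E[W]
E[W] = 1
E[W²] = Var(W) + (E[W])² = 6.25 + 1 = 7.25
E[Y] = 1*7.25 + 2*1 = 9.25

9.25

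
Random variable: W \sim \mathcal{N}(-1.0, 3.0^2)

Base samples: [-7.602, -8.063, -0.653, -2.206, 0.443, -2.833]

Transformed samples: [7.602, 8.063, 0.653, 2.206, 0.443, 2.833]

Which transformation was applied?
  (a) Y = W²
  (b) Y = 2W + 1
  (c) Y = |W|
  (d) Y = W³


Checking option (c) Y = |W|:
  W = -7.602 -> Y = 7.602 ✓
  W = -8.063 -> Y = 8.063 ✓
  W = -0.653 -> Y = 0.653 ✓
All samples match this transformation.

(c) |W|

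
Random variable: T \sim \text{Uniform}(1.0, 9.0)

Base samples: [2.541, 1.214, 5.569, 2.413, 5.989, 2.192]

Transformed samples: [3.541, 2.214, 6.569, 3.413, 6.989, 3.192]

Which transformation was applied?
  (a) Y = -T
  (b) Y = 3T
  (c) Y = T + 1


Checking option (c) Y = T + 1:
  T = 2.541 -> Y = 3.541 ✓
  T = 1.214 -> Y = 2.214 ✓
  T = 5.569 -> Y = 6.569 ✓
All samples match this transformation.

(c) T + 1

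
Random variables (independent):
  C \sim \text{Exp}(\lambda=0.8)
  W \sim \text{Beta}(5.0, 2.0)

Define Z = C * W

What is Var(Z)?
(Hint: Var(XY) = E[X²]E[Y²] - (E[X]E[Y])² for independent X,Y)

Var(XY) = E[X²]E[Y²] - (E[X]E[Y])²
E[C] = 1.25, Var(C) = 1.5625
E[W] = 0.71428571, Var(W) = 0.025510204
E[C²] = 1.5625 + 1.25² = 3.125
E[W²] = 0.025510204 + 0.71428571² = 0.53571429
Var(Z) = 3.125*0.53571429 - (1.25*0.71428571)²
= 1.6741071 - 0.79719388 = 0.87691327

0.87691327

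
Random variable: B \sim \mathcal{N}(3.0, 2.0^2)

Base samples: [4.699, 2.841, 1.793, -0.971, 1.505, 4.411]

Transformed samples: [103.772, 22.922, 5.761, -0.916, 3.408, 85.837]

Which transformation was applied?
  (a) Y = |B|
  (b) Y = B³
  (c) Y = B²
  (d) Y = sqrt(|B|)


Checking option (b) Y = B³:
  B = 4.699 -> Y = 103.772 ✓
  B = 2.841 -> Y = 22.922 ✓
  B = 1.793 -> Y = 5.761 ✓
All samples match this transformation.

(b) B³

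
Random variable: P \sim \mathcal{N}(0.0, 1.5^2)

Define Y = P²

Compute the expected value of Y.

Using E[X²] = Var(X) + (E[X])²:
E[P] = 0
Var(P) = 1.5^2 = 2.25
E[P²] = 2.25 + 0² = 2.25 + 0 = 2.25

2.25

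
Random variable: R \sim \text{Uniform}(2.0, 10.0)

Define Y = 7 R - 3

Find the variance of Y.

For Y = aR + b: Var(Y) = a² * Var(R)
Var(R) = (10 - 2)^2/12 = 5.3333333
Var(Y) = 7² * 5.3333333 = 49 * 5.3333333 = 261.33333

261.33333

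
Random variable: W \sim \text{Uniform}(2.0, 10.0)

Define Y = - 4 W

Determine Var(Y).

For Y = aW + b: Var(Y) = a² * Var(W)
Var(W) = (10 - 2)^2/12 = 5.3333333
Var(Y) = (-4)² * 5.3333333 = 16 * 5.3333333 = 85.333333

85.333333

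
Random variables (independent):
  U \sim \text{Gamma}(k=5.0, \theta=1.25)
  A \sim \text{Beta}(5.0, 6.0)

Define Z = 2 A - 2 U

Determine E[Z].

E[Z] = -2*E[U] + 2*E[A]
E[U] = 6.25
E[A] = 0.45454545
E[Z] = -2*6.25 + 2*0.45454545 = -11.590909

-11.590909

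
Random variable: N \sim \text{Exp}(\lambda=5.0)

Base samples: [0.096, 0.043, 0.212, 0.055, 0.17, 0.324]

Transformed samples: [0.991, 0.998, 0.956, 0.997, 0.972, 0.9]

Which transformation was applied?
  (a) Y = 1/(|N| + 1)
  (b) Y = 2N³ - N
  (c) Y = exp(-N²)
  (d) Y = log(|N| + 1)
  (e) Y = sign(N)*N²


Checking option (c) Y = exp(-N²):
  N = 0.096 -> Y = 0.991 ✓
  N = 0.043 -> Y = 0.998 ✓
  N = 0.212 -> Y = 0.956 ✓
All samples match this transformation.

(c) exp(-N²)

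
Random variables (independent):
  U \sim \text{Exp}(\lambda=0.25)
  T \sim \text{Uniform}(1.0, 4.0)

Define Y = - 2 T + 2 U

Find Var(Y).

For independent RVs: Var(aX + bY) = a²Var(X) + b²Var(Y)
Var(U) = 16
Var(T) = 0.75
Var(Y) = 2²*16 + (-2)²*0.75
= 4*16 + 4*0.75 = 67

67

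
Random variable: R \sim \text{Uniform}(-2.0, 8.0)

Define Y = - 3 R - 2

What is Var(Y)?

For Y = aR + b: Var(Y) = a² * Var(R)
Var(R) = (8 + 2)^2/12 = 8.3333333
Var(Y) = (-3)² * 8.3333333 = 9 * 8.3333333 = 75

75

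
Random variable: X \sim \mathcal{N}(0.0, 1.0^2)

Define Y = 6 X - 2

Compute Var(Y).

For Y = aX + b: Var(Y) = a² * Var(X)
Var(X) = 1.0^2 = 1
Var(Y) = 6² * 1 = 36 * 1 = 36

36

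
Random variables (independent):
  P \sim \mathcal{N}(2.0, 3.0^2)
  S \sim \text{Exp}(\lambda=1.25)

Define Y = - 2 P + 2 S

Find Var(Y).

For independent RVs: Var(aX + bY) = a²Var(X) + b²Var(Y)
Var(P) = 9
Var(S) = 0.64
Var(Y) = (-2)²*9 + 2²*0.64
= 4*9 + 4*0.64 = 38.56

38.56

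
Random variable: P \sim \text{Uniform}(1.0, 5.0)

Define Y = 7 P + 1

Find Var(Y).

For Y = aP + b: Var(Y) = a² * Var(P)
Var(P) = (5 - 1)^2/12 = 1.3333333
Var(Y) = 7² * 1.3333333 = 49 * 1.3333333 = 65.333333

65.333333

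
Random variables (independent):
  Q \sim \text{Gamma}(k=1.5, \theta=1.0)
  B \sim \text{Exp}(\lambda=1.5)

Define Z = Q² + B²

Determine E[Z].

E[Z] = E[Q²] + E[B²]
E[Q²] = Var(Q) + E[Q]² = 1.5 + 2.25 = 3.75
E[B²] = Var(B) + E[B]² = 0.44444444 + 0.44444444 = 0.88888889
E[Z] = 3.75 + 0.88888889 = 4.6388889

4.6388889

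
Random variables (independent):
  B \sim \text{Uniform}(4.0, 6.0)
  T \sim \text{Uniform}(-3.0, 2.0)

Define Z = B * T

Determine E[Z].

For independent RVs: E[XY] = E[X]*E[Y]
E[B] = 5
E[T] = -0.5
E[Z] = 5 * (-0.5) = -2.5

-2.5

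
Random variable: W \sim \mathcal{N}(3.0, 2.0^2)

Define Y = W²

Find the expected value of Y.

Using E[X²] = Var(X) + (E[X])²:
E[W] = 3
Var(W) = 2.0^2 = 4
E[W²] = 4 + 3² = 4 + 9 = 13

13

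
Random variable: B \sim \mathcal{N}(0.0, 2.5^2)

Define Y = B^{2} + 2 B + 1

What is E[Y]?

E[Y] = 1*E[B²] + 2*E[B] + 1
E[B] = 0
E[B²] = Var(B) + (E[B])² = 6.25 + 0 = 6.25
E[Y] = 1*6.25 + 2*0 + 1 = 7.25

7.25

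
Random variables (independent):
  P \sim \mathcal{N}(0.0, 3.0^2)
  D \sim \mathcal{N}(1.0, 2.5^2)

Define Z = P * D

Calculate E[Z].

For independent RVs: E[XY] = E[X]*E[Y]
E[P] = 0
E[D] = 1
E[Z] = 0 * 1 = 0

0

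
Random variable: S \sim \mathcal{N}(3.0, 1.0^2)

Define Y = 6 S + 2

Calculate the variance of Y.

For Y = aS + b: Var(Y) = a² * Var(S)
Var(S) = 1.0^2 = 1
Var(Y) = 6² * 1 = 36 * 1 = 36

36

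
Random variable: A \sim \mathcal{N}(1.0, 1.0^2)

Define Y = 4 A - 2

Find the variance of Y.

For Y = aA + b: Var(Y) = a² * Var(A)
Var(A) = 1.0^2 = 1
Var(Y) = 4² * 1 = 16 * 1 = 16

16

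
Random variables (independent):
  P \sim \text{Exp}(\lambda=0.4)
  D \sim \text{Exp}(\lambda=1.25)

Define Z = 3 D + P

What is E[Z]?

E[Z] = 1*E[P] + 3*E[D]
E[P] = 2.5
E[D] = 0.8
E[Z] = 1*2.5 + 3*0.8 = 4.9

4.9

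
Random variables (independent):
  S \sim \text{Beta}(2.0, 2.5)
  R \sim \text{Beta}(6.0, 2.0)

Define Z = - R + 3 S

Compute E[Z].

E[Z] = 3*E[S] - 1*E[R]
E[S] = 0.44444444
E[R] = 0.75
E[Z] = 3*0.44444444 - 1*0.75 = 0.58333333

0.58333333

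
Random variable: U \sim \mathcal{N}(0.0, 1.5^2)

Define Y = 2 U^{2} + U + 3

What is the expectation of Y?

E[Y] = 2*E[U²] + 1*E[U] + 3
E[U] = 0
E[U²] = Var(U) + (E[U])² = 2.25 + 0 = 2.25
E[Y] = 2*2.25 + 1*0 + 3 = 7.5

7.5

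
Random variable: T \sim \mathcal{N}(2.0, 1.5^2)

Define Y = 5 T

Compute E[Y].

For Y = 5T:
E[Y] = 5 * E[T]
E[T] = 2.0 = 2
E[Y] = 5 * 2 = 10

10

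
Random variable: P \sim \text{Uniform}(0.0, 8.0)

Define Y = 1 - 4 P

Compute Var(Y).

For Y = aP + b: Var(Y) = a² * Var(P)
Var(P) = (8 - 0)^2/12 = 5.3333333
Var(Y) = (-4)² * 5.3333333 = 16 * 5.3333333 = 85.333333

85.333333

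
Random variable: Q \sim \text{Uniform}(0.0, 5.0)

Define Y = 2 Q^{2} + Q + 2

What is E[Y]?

E[Y] = 2*E[Q²] + 1*E[Q] + 2
E[Q] = 2.5
E[Q²] = Var(Q) + (E[Q])² = 2.0833333 + 6.25 = 8.3333333
E[Y] = 2*8.3333333 + 1*2.5 + 2 = 21.166667

21.166667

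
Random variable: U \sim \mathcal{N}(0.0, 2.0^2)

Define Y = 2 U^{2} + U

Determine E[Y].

E[Y] = 2*E[U²] + 1*E[U]
E[U] = 0
E[U²] = Var(U) + (E[U])² = 4 + 0 = 4
E[Y] = 2*4 + 1*0 = 8

8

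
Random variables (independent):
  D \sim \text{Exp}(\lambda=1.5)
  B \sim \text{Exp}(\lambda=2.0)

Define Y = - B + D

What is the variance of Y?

For independent RVs: Var(aX + bY) = a²Var(X) + b²Var(Y)
Var(D) = 0.44444444
Var(B) = 0.25
Var(Y) = 1²*0.44444444 + (-1)²*0.25
= 1*0.44444444 + 1*0.25 = 0.69444444

0.69444444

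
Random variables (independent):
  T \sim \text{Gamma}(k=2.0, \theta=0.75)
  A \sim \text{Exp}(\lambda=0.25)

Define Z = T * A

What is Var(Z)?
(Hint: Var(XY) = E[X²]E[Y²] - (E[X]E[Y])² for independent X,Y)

Var(XY) = E[X²]E[Y²] - (E[X]E[Y])²
E[T] = 1.5, Var(T) = 1.125
E[A] = 4, Var(A) = 16
E[T²] = 1.125 + 1.5² = 3.375
E[A²] = 16 + 4² = 32
Var(Z) = 3.375*32 - (1.5*4)²
= 108 - 36 = 72

72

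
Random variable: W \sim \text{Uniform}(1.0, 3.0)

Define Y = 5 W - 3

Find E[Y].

For Y = 5W - 3:
E[Y] = 5 * E[W] - 3
E[W] = (1 + 3)/2 = 2
E[Y] = 5 * 2 - 3 = 7

7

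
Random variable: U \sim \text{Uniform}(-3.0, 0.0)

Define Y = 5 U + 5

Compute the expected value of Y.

For Y = 5U + 5:
E[Y] = 5 * E[U] + 5
E[U] = (-3 + 0)/2 = -1.5
E[Y] = 5 * (-1.5) + 5 = -2.5

-2.5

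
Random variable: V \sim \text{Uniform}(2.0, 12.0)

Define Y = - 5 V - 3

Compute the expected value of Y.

For Y = -5V - 3:
E[Y] = -5 * E[V] - 3
E[V] = (2 + 12)/2 = 7
E[Y] = -5 * 7 - 3 = -38

-38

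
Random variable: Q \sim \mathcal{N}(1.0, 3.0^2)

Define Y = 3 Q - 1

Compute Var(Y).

For Y = aQ + b: Var(Y) = a² * Var(Q)
Var(Q) = 3.0^2 = 9
Var(Y) = 3² * 9 = 9 * 9 = 81

81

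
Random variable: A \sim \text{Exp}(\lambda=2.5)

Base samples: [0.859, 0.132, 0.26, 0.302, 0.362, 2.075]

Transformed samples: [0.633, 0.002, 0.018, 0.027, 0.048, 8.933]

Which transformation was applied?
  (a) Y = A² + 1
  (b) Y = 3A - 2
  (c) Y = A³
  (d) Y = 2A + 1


Checking option (c) Y = A³:
  A = 0.859 -> Y = 0.633 ✓
  A = 0.132 -> Y = 0.002 ✓
  A = 0.26 -> Y = 0.018 ✓
All samples match this transformation.

(c) A³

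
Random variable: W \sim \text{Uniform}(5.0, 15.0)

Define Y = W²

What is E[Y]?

E[W²] = Var(W) + (E[W])² = 8.3333333 + 100 = 108.33333

108.33333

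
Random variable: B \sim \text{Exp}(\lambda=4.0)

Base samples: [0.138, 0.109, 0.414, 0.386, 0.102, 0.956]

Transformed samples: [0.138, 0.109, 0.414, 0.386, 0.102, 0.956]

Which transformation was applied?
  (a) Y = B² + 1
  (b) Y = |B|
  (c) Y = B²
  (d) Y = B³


Checking option (b) Y = |B|:
  B = 0.138 -> Y = 0.138 ✓
  B = 0.109 -> Y = 0.109 ✓
  B = 0.414 -> Y = 0.414 ✓
All samples match this transformation.

(b) |B|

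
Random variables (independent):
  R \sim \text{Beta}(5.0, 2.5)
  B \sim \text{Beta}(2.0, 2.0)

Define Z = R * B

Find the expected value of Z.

For independent RVs: E[XY] = E[X]*E[Y]
E[R] = 0.66666667
E[B] = 0.5
E[Z] = 0.66666667 * 0.5 = 0.33333333

0.33333333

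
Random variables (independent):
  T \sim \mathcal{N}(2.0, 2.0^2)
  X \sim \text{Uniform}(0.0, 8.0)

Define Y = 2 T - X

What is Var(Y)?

For independent RVs: Var(aX + bY) = a²Var(X) + b²Var(Y)
Var(T) = 4
Var(X) = 5.3333333
Var(Y) = 2²*4 + (-1)²*5.3333333
= 4*4 + 1*5.3333333 = 21.333333

21.333333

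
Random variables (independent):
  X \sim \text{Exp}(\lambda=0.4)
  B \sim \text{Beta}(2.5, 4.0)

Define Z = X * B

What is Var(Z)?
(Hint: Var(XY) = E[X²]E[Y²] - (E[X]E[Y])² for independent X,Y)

Var(XY) = E[X²]E[Y²] - (E[X]E[Y])²
E[X] = 2.5, Var(X) = 6.25
E[B] = 0.38461538, Var(B) = 0.031558185
E[X²] = 6.25 + 2.5² = 12.5
E[B²] = 0.031558185 + 0.38461538² = 0.17948718
Var(Z) = 12.5*0.17948718 - (2.5*0.38461538)²
= 2.2435897 - 0.92455621 = 1.3190335

1.3190335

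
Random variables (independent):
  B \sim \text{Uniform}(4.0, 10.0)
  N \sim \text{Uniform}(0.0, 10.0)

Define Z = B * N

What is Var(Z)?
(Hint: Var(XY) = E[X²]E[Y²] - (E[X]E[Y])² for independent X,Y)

Var(XY) = E[X²]E[Y²] - (E[X]E[Y])²
E[B] = 7, Var(B) = 3
E[N] = 5, Var(N) = 8.3333333
E[B²] = 3 + 7² = 52
E[N²] = 8.3333333 + 5² = 33.333333
Var(Z) = 52*33.333333 - (7*5)²
= 1733.3333 - 1225 = 508.33333

508.33333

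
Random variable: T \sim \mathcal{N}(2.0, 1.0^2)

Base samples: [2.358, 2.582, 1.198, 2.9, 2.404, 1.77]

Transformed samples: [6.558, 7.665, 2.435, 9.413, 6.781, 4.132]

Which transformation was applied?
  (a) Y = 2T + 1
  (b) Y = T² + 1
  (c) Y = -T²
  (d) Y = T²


Checking option (b) Y = T² + 1:
  T = 2.358 -> Y = 6.558 ✓
  T = 2.582 -> Y = 7.665 ✓
  T = 1.198 -> Y = 2.435 ✓
All samples match this transformation.

(b) T² + 1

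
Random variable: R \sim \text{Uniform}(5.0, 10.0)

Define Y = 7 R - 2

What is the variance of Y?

For Y = aR + b: Var(Y) = a² * Var(R)
Var(R) = (10 - 5)^2/12 = 2.0833333
Var(Y) = 7² * 2.0833333 = 49 * 2.0833333 = 102.08333

102.08333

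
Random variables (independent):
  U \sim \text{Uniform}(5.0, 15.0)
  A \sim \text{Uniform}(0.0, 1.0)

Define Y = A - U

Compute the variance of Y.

For independent RVs: Var(aX + bY) = a²Var(X) + b²Var(Y)
Var(U) = 8.3333333
Var(A) = 0.083333333
Var(Y) = (-1)²*8.3333333 + 1²*0.083333333
= 1*8.3333333 + 1*0.083333333 = 8.4166667

8.4166667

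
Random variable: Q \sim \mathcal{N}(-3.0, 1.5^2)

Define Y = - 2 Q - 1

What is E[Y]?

For Y = -2Q - 1:
E[Y] = -2 * E[Q] - 1
E[Q] = -3.0 = -3
E[Y] = -2 * (-3) - 1 = 5

5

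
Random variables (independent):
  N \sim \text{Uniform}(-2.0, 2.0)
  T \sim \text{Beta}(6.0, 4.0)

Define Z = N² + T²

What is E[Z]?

E[Z] = E[N²] + E[T²]
E[N²] = Var(N) + E[N]² = 1.3333333 + 0 = 1.3333333
E[T²] = Var(T) + E[T]² = 0.021818182 + 0.36 = 0.38181818
E[Z] = 1.3333333 + 0.38181818 = 1.7151515

1.7151515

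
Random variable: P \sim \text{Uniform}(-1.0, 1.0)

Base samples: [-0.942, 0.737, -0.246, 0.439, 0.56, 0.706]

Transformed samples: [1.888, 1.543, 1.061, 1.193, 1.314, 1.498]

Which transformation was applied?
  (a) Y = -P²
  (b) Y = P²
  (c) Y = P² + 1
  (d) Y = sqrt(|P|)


Checking option (c) Y = P² + 1:
  P = -0.942 -> Y = 1.888 ✓
  P = 0.737 -> Y = 1.543 ✓
  P = -0.246 -> Y = 1.061 ✓
All samples match this transformation.

(c) P² + 1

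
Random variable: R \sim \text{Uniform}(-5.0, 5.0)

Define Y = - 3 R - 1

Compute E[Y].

For Y = -3R - 1:
E[Y] = -3 * E[R] - 1
E[R] = (-5 + 5)/2 = 0
E[Y] = -3 * 0 - 1 = -1

-1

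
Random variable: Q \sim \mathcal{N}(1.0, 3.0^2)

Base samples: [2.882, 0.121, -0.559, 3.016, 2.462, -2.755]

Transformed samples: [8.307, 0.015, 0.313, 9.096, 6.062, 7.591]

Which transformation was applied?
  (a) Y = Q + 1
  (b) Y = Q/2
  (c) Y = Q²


Checking option (c) Y = Q²:
  Q = 2.882 -> Y = 8.307 ✓
  Q = 0.121 -> Y = 0.015 ✓
  Q = -0.559 -> Y = 0.313 ✓
All samples match this transformation.

(c) Q²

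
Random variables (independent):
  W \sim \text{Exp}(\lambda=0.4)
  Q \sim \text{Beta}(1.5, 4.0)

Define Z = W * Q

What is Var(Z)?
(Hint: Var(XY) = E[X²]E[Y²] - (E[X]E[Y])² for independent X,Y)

Var(XY) = E[X²]E[Y²] - (E[X]E[Y])²
E[W] = 2.5, Var(W) = 6.25
E[Q] = 0.27272727, Var(Q) = 0.03051494
E[W²] = 6.25 + 2.5² = 12.5
E[Q²] = 0.03051494 + 0.27272727² = 0.1048951
Var(Z) = 12.5*0.1048951 - (2.5*0.27272727)²
= 1.3111888 - 0.46487603 = 0.84631278

0.84631278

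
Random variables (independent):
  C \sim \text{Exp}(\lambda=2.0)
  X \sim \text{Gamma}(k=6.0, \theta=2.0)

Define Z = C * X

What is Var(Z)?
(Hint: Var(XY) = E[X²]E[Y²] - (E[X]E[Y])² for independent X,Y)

Var(XY) = E[X²]E[Y²] - (E[X]E[Y])²
E[C] = 0.5, Var(C) = 0.25
E[X] = 12, Var(X) = 24
E[C²] = 0.25 + 0.5² = 0.5
E[X²] = 24 + 12² = 168
Var(Z) = 0.5*168 - (0.5*12)²
= 84 - 36 = 48

48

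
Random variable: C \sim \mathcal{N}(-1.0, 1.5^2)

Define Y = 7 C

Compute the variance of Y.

For Y = aC + b: Var(Y) = a² * Var(C)
Var(C) = 1.5^2 = 2.25
Var(Y) = 7² * 2.25 = 49 * 2.25 = 110.25

110.25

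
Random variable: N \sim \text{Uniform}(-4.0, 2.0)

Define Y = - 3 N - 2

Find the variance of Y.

For Y = aN + b: Var(Y) = a² * Var(N)
Var(N) = (2 + 4)^2/12 = 3
Var(Y) = (-3)² * 3 = 9 * 3 = 27

27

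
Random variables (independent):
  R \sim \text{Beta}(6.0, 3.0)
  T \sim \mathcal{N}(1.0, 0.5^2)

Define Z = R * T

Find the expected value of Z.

For independent RVs: E[XY] = E[X]*E[Y]
E[R] = 0.66666667
E[T] = 1
E[Z] = 0.66666667 * 1 = 0.66666667

0.66666667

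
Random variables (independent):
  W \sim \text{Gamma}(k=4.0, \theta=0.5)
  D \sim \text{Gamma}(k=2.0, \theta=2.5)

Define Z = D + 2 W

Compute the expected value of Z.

E[Z] = 2*E[W] + 1*E[D]
E[W] = 2
E[D] = 5
E[Z] = 2*2 + 1*5 = 9

9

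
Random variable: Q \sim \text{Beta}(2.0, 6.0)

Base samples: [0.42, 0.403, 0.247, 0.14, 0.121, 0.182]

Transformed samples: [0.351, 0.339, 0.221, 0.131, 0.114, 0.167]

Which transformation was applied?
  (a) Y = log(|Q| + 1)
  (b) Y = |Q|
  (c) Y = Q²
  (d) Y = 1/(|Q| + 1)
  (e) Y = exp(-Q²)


Checking option (a) Y = log(|Q| + 1):
  Q = 0.42 -> Y = 0.351 ✓
  Q = 0.403 -> Y = 0.339 ✓
  Q = 0.247 -> Y = 0.221 ✓
All samples match this transformation.

(a) log(|Q| + 1)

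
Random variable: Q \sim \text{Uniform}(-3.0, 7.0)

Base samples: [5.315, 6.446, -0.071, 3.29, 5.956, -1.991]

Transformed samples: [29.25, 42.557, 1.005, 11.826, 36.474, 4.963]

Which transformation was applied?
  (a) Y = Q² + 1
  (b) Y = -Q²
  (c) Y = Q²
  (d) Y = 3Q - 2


Checking option (a) Y = Q² + 1:
  Q = 5.315 -> Y = 29.25 ✓
  Q = 6.446 -> Y = 42.557 ✓
  Q = -0.071 -> Y = 1.005 ✓
All samples match this transformation.

(a) Q² + 1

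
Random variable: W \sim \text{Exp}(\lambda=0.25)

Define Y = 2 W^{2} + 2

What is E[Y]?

E[Y] = 2*E[W²] + 2
E[W] = 4
E[W²] = Var(W) + (E[W])² = 16 + 16 = 32
E[Y] = 2*32 + 2 = 66

66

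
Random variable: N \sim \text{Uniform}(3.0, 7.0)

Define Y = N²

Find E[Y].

Using E[X²] = Var(X) + (E[X])²:
E[N] = 5
Var(N) = (7 - 3)^2/12 = 1.3333333
E[N²] = 1.3333333 + 5² = 1.3333333 + 25 = 26.333333

26.333333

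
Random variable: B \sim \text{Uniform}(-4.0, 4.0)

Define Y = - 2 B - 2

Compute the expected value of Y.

For Y = -2B - 2:
E[Y] = -2 * E[B] - 2
E[B] = (-4 + 4)/2 = 0
E[Y] = -2 * 0 - 2 = -2

-2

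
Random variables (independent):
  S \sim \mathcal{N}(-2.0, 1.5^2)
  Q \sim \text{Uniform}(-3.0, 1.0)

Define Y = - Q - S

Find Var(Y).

For independent RVs: Var(aX + bY) = a²Var(X) + b²Var(Y)
Var(S) = 2.25
Var(Q) = 1.3333333
Var(Y) = (-1)²*2.25 + (-1)²*1.3333333
= 1*2.25 + 1*1.3333333 = 3.5833333

3.5833333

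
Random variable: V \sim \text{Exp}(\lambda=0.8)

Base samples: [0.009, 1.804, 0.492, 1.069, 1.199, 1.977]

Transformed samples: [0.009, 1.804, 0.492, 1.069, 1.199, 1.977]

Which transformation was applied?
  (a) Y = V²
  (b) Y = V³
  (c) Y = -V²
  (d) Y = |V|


Checking option (d) Y = |V|:
  V = 0.009 -> Y = 0.009 ✓
  V = 1.804 -> Y = 1.804 ✓
  V = 0.492 -> Y = 0.492 ✓
All samples match this transformation.

(d) |V|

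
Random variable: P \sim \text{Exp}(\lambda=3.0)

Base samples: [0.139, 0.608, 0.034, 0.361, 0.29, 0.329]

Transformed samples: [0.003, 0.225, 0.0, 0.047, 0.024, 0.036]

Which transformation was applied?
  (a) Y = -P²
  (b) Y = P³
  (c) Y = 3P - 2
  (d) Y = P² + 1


Checking option (b) Y = P³:
  P = 0.139 -> Y = 0.003 ✓
  P = 0.608 -> Y = 0.225 ✓
  P = 0.034 -> Y = 0.0 ✓
All samples match this transformation.

(b) P³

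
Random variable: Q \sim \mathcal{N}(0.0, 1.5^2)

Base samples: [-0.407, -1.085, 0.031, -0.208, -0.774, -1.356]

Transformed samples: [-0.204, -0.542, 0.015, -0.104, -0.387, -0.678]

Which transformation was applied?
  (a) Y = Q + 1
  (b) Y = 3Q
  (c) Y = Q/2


Checking option (c) Y = Q/2:
  Q = -0.407 -> Y = -0.204 ✓
  Q = -1.085 -> Y = -0.542 ✓
  Q = 0.031 -> Y = 0.015 ✓
All samples match this transformation.

(c) Q/2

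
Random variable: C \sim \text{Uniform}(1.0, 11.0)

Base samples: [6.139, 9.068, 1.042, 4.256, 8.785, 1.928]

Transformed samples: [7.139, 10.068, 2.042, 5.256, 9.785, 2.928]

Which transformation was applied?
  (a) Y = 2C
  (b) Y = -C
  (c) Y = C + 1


Checking option (c) Y = C + 1:
  C = 6.139 -> Y = 7.139 ✓
  C = 9.068 -> Y = 10.068 ✓
  C = 1.042 -> Y = 2.042 ✓
All samples match this transformation.

(c) C + 1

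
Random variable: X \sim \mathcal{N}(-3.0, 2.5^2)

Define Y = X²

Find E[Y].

E[X²] = Var(X) + (E[X])² = 6.25 + 9 = 15.25

15.25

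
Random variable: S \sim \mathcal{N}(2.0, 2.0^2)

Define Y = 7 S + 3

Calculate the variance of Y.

For Y = aS + b: Var(Y) = a² * Var(S)
Var(S) = 2.0^2 = 4
Var(Y) = 7² * 4 = 49 * 4 = 196

196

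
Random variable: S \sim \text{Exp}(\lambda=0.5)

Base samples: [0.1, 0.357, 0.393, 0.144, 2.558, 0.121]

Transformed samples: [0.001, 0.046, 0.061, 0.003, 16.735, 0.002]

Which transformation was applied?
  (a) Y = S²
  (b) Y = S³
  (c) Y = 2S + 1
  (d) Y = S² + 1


Checking option (b) Y = S³:
  S = 0.1 -> Y = 0.001 ✓
  S = 0.357 -> Y = 0.046 ✓
  S = 0.393 -> Y = 0.061 ✓
All samples match this transformation.

(b) S³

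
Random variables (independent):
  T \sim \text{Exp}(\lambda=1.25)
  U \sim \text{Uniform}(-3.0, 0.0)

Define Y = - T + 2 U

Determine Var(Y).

For independent RVs: Var(aX + bY) = a²Var(X) + b²Var(Y)
Var(T) = 0.64
Var(U) = 0.75
Var(Y) = (-1)²*0.64 + 2²*0.75
= 1*0.64 + 4*0.75 = 3.64

3.64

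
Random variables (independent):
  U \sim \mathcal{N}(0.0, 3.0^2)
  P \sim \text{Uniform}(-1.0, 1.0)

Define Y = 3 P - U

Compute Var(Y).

For independent RVs: Var(aX + bY) = a²Var(X) + b²Var(Y)
Var(U) = 9
Var(P) = 0.33333333
Var(Y) = (-1)²*9 + 3²*0.33333333
= 1*9 + 9*0.33333333 = 12

12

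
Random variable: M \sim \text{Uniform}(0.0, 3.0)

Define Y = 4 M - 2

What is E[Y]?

For Y = 4M - 2:
E[Y] = 4 * E[M] - 2
E[M] = (0 + 3)/2 = 1.5
E[Y] = 4 * 1.5 - 2 = 4

4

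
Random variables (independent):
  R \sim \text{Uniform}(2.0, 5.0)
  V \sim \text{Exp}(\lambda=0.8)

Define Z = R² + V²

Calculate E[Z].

E[Z] = E[R²] + E[V²]
E[R²] = Var(R) + E[R]² = 0.75 + 12.25 = 13
E[V²] = Var(V) + E[V]² = 1.5625 + 1.5625 = 3.125
E[Z] = 13 + 3.125 = 16.125

16.125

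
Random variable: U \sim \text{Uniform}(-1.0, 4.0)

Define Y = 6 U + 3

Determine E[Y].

For Y = 6U + 3:
E[Y] = 6 * E[U] + 3
E[U] = (-1 + 4)/2 = 1.5
E[Y] = 6 * 1.5 + 3 = 12

12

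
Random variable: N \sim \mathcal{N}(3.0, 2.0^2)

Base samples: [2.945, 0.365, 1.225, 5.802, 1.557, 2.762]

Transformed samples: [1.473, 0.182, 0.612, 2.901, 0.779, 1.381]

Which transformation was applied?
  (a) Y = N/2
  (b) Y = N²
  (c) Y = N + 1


Checking option (a) Y = N/2:
  N = 2.945 -> Y = 1.473 ✓
  N = 0.365 -> Y = 0.182 ✓
  N = 1.225 -> Y = 0.612 ✓
All samples match this transformation.

(a) N/2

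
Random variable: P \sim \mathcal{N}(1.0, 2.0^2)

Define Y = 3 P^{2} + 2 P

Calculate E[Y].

E[Y] = 3*E[P²] + 2*E[P]
E[P] = 1
E[P²] = Var(P) + (E[P])² = 4 + 1 = 5
E[Y] = 3*5 + 2*1 = 17

17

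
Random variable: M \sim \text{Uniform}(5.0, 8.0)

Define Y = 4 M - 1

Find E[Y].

For Y = 4M - 1:
E[Y] = 4 * E[M] - 1
E[M] = (5 + 8)/2 = 6.5
E[Y] = 4 * 6.5 - 1 = 25

25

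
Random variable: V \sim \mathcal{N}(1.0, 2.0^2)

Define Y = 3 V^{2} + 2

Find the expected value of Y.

E[Y] = 3*E[V²] + 2
E[V] = 1
E[V²] = Var(V) + (E[V])² = 4 + 1 = 5
E[Y] = 3*5 + 2 = 17

17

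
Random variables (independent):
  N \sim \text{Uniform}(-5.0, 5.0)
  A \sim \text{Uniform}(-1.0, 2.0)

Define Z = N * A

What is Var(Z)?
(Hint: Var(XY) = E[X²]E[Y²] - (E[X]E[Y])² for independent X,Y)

Var(XY) = E[X²]E[Y²] - (E[X]E[Y])²
E[N] = 0, Var(N) = 8.3333333
E[A] = 0.5, Var(A) = 0.75
E[N²] = 8.3333333 + 0² = 8.3333333
E[A²] = 0.75 + 0.5² = 1
Var(Z) = 8.3333333*1 - (0*0.5)²
= 8.3333333 - 0 = 8.3333333

8.3333333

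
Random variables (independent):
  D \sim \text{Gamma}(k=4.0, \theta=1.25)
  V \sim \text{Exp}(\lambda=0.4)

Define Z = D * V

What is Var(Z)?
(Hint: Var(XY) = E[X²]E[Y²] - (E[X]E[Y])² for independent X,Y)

Var(XY) = E[X²]E[Y²] - (E[X]E[Y])²
E[D] = 5, Var(D) = 6.25
E[V] = 2.5, Var(V) = 6.25
E[D²] = 6.25 + 5² = 31.25
E[V²] = 6.25 + 2.5² = 12.5
Var(Z) = 31.25*12.5 - (5*2.5)²
= 390.625 - 156.25 = 234.375

234.375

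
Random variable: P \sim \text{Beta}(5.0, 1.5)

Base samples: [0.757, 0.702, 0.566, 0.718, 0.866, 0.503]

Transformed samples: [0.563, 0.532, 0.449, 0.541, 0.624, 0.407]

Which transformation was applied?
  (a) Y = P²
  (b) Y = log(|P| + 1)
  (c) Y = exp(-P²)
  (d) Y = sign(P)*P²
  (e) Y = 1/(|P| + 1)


Checking option (b) Y = log(|P| + 1):
  P = 0.757 -> Y = 0.563 ✓
  P = 0.702 -> Y = 0.532 ✓
  P = 0.566 -> Y = 0.449 ✓
All samples match this transformation.

(b) log(|P| + 1)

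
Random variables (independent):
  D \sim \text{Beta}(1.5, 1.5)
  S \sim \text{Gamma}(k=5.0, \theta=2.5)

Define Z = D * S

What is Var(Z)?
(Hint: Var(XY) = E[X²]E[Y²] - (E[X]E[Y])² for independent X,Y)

Var(XY) = E[X²]E[Y²] - (E[X]E[Y])²
E[D] = 0.5, Var(D) = 0.0625
E[S] = 12.5, Var(S) = 31.25
E[D²] = 0.0625 + 0.5² = 0.3125
E[S²] = 31.25 + 12.5² = 187.5
Var(Z) = 0.3125*187.5 - (0.5*12.5)²
= 58.59375 - 39.0625 = 19.53125

19.53125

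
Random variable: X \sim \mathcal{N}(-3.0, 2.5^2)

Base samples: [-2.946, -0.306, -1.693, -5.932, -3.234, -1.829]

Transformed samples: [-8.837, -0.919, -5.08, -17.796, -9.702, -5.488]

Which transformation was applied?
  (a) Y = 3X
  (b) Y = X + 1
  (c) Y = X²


Checking option (a) Y = 3X:
  X = -2.946 -> Y = -8.837 ✓
  X = -0.306 -> Y = -0.919 ✓
  X = -1.693 -> Y = -5.08 ✓
All samples match this transformation.

(a) 3X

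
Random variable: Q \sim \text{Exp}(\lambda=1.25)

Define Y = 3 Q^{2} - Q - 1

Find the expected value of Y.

E[Y] = 3*E[Q²] - 1*E[Q] - 1
E[Q] = 0.8
E[Q²] = Var(Q) + (E[Q])² = 0.64 + 0.64 = 1.28
E[Y] = 3*1.28 - 1*0.8 - 1 = 2.04

2.04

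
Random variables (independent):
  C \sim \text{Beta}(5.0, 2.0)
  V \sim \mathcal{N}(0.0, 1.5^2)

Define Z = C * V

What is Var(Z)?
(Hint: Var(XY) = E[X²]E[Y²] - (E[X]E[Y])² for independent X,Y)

Var(XY) = E[X²]E[Y²] - (E[X]E[Y])²
E[C] = 0.71428571, Var(C) = 0.025510204
E[V] = 0, Var(V) = 2.25
E[C²] = 0.025510204 + 0.71428571² = 0.53571429
E[V²] = 2.25 + 0² = 2.25
Var(Z) = 0.53571429*2.25 - (0.71428571*0)²
= 1.2053571 - 0 = 1.2053571

1.2053571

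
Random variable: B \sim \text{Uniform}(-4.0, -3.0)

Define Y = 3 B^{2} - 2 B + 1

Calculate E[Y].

E[Y] = 3*E[B²] - 2*E[B] + 1
E[B] = -3.5
E[B²] = Var(B) + (E[B])² = 0.083333333 + 12.25 = 12.333333
E[Y] = 3*12.333333 - 2*(-3.5) + 1 = 45

45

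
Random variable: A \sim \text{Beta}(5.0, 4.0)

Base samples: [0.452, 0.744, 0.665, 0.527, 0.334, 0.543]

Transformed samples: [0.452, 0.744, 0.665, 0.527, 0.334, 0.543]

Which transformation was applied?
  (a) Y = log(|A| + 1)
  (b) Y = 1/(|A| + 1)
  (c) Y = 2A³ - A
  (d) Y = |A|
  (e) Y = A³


Checking option (d) Y = |A|:
  A = 0.452 -> Y = 0.452 ✓
  A = 0.744 -> Y = 0.744 ✓
  A = 0.665 -> Y = 0.665 ✓
All samples match this transformation.

(d) |A|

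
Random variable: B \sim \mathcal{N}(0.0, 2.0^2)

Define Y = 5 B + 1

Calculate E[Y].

For Y = 5B + 1:
E[Y] = 5 * E[B] + 1
E[B] = 0.0 = 0
E[Y] = 5 * 0 + 1 = 1

1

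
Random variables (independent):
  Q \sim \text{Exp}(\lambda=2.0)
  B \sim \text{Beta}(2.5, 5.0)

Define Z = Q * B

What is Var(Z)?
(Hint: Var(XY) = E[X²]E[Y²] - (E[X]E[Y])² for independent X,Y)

Var(XY) = E[X²]E[Y²] - (E[X]E[Y])²
E[Q] = 0.5, Var(Q) = 0.25
E[B] = 0.33333333, Var(B) = 0.026143791
E[Q²] = 0.25 + 0.5² = 0.5
E[B²] = 0.026143791 + 0.33333333² = 0.1372549
Var(Z) = 0.5*0.1372549 - (0.5*0.33333333)²
= 0.068627451 - 0.027777778 = 0.040849673

0.040849673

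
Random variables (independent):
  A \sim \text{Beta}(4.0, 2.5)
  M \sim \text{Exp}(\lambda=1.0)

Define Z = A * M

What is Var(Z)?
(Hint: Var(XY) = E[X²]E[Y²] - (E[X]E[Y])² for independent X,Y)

Var(XY) = E[X²]E[Y²] - (E[X]E[Y])²
E[A] = 0.61538462, Var(A) = 0.031558185
E[M] = 1, Var(M) = 1
E[A²] = 0.031558185 + 0.61538462² = 0.41025641
E[M²] = 1 + 1² = 2
Var(Z) = 0.41025641*2 - (0.61538462*1)²
= 0.82051282 - 0.37869822 = 0.4418146

0.4418146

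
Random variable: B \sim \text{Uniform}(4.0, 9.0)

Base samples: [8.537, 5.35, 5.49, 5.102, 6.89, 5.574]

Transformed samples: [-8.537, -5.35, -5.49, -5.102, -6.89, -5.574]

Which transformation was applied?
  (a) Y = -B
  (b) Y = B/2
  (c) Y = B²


Checking option (a) Y = -B:
  B = 8.537 -> Y = -8.537 ✓
  B = 5.35 -> Y = -5.35 ✓
  B = 5.49 -> Y = -5.49 ✓
All samples match this transformation.

(a) -B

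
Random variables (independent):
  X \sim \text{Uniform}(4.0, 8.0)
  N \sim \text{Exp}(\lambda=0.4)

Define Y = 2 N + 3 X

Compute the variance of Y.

For independent RVs: Var(aX + bY) = a²Var(X) + b²Var(Y)
Var(X) = 1.3333333
Var(N) = 6.25
Var(Y) = 3²*1.3333333 + 2²*6.25
= 9*1.3333333 + 4*6.25 = 37

37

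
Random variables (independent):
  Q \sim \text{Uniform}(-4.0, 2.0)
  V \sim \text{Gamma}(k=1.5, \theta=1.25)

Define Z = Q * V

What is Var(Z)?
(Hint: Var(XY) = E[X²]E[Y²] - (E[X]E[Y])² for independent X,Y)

Var(XY) = E[X²]E[Y²] - (E[X]E[Y])²
E[Q] = -1, Var(Q) = 3
E[V] = 1.875, Var(V) = 2.34375
E[Q²] = 3 + (-1)² = 4
E[V²] = 2.34375 + 1.875² = 5.859375
Var(Z) = 4*5.859375 - (-1*1.875)²
= 23.4375 - 3.515625 = 19.921875

19.921875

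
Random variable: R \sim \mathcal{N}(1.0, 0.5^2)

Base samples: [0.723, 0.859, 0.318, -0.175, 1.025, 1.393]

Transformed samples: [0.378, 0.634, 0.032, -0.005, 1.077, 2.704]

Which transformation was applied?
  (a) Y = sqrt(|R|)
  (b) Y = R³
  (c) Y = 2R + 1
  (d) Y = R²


Checking option (b) Y = R³:
  R = 0.723 -> Y = 0.378 ✓
  R = 0.859 -> Y = 0.634 ✓
  R = 0.318 -> Y = 0.032 ✓
All samples match this transformation.

(b) R³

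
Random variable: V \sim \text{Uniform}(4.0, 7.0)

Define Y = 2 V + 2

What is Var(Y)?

For Y = aV + b: Var(Y) = a² * Var(V)
Var(V) = (7 - 4)^2/12 = 0.75
Var(Y) = 2² * 0.75 = 4 * 0.75 = 3

3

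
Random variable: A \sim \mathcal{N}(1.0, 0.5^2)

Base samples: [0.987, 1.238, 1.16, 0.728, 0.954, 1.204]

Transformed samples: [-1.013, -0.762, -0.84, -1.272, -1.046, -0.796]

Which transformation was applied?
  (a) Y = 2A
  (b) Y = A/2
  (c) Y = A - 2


Checking option (c) Y = A - 2:
  A = 0.987 -> Y = -1.013 ✓
  A = 1.238 -> Y = -0.762 ✓
  A = 1.16 -> Y = -0.84 ✓
All samples match this transformation.

(c) A - 2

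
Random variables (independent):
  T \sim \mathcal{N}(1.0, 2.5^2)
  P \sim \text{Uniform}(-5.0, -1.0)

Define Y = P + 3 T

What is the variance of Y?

For independent RVs: Var(aX + bY) = a²Var(X) + b²Var(Y)
Var(T) = 6.25
Var(P) = 1.3333333
Var(Y) = 3²*6.25 + 1²*1.3333333
= 9*6.25 + 1*1.3333333 = 57.583333

57.583333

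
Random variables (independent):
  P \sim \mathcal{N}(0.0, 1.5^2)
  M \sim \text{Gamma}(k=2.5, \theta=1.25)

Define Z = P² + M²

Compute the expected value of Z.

E[Z] = E[P²] + E[M²]
E[P²] = Var(P) + E[P]² = 2.25 + 0 = 2.25
E[M²] = Var(M) + E[M]² = 3.90625 + 9.765625 = 13.671875
E[Z] = 2.25 + 13.671875 = 15.921875

15.921875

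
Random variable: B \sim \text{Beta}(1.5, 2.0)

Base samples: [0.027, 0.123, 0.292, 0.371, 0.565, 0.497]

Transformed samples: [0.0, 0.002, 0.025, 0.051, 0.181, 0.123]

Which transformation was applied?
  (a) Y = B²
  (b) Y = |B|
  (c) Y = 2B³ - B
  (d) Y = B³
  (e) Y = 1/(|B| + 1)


Checking option (d) Y = B³:
  B = 0.027 -> Y = 0.0 ✓
  B = 0.123 -> Y = 0.002 ✓
  B = 0.292 -> Y = 0.025 ✓
All samples match this transformation.

(d) B³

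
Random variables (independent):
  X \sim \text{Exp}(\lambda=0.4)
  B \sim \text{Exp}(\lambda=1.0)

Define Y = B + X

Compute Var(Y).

For independent RVs: Var(aX + bY) = a²Var(X) + b²Var(Y)
Var(X) = 6.25
Var(B) = 1
Var(Y) = 1²*6.25 + 1²*1
= 1*6.25 + 1*1 = 7.25

7.25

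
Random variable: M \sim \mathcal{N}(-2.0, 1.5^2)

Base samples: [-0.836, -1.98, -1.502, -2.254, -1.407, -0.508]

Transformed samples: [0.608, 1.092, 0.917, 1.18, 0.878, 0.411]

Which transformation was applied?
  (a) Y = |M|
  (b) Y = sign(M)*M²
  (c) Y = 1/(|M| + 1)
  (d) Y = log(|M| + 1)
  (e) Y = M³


Checking option (d) Y = log(|M| + 1):
  M = -0.836 -> Y = 0.608 ✓
  M = -1.98 -> Y = 1.092 ✓
  M = -1.502 -> Y = 0.917 ✓
All samples match this transformation.

(d) log(|M| + 1)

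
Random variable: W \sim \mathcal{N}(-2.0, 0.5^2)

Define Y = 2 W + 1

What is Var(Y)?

For Y = aW + b: Var(Y) = a² * Var(W)
Var(W) = 0.5^2 = 0.25
Var(Y) = 2² * 0.25 = 4 * 0.25 = 1

1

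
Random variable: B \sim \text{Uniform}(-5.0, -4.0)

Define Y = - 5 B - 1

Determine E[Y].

For Y = -5B - 1:
E[Y] = -5 * E[B] - 1
E[B] = (-5 - 4)/2 = -4.5
E[Y] = -5 * (-4.5) - 1 = 21.5

21.5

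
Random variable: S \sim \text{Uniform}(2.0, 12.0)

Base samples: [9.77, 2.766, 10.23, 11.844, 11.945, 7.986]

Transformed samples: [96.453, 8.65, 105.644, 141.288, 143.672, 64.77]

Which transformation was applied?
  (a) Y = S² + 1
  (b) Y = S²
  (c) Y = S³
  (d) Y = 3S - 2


Checking option (a) Y = S² + 1:
  S = 9.77 -> Y = 96.453 ✓
  S = 2.766 -> Y = 8.65 ✓
  S = 10.23 -> Y = 105.644 ✓
All samples match this transformation.

(a) S² + 1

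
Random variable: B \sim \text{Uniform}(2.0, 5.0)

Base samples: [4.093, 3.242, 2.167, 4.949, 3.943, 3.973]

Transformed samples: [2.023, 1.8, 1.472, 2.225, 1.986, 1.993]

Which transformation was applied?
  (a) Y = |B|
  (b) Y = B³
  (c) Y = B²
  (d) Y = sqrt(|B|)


Checking option (d) Y = sqrt(|B|):
  B = 4.093 -> Y = 2.023 ✓
  B = 3.242 -> Y = 1.8 ✓
  B = 2.167 -> Y = 1.472 ✓
All samples match this transformation.

(d) sqrt(|B|)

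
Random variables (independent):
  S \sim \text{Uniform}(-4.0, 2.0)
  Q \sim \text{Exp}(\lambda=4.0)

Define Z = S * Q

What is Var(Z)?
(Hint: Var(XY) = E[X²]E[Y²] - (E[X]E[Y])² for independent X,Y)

Var(XY) = E[X²]E[Y²] - (E[X]E[Y])²
E[S] = -1, Var(S) = 3
E[Q] = 0.25, Var(Q) = 0.0625
E[S²] = 3 + (-1)² = 4
E[Q²] = 0.0625 + 0.25² = 0.125
Var(Z) = 4*0.125 - (-1*0.25)²
= 0.5 - 0.0625 = 0.4375

0.4375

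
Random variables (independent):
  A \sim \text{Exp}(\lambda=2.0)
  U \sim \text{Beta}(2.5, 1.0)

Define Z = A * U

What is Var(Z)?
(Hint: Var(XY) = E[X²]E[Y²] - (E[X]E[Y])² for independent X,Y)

Var(XY) = E[X²]E[Y²] - (E[X]E[Y])²
E[A] = 0.5, Var(A) = 0.25
E[U] = 0.71428571, Var(U) = 0.045351474
E[A²] = 0.25 + 0.5² = 0.5
E[U²] = 0.045351474 + 0.71428571² = 0.55555556
Var(Z) = 0.5*0.55555556 - (0.5*0.71428571)²
= 0.27777778 - 0.12755102 = 0.15022676

0.15022676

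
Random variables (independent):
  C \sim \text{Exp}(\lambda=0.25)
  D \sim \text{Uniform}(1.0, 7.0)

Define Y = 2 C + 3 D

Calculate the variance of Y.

For independent RVs: Var(aX + bY) = a²Var(X) + b²Var(Y)
Var(C) = 16
Var(D) = 3
Var(Y) = 2²*16 + 3²*3
= 4*16 + 9*3 = 91

91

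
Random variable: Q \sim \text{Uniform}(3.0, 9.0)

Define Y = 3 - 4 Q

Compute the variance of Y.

For Y = aQ + b: Var(Y) = a² * Var(Q)
Var(Q) = (9 - 3)^2/12 = 3
Var(Y) = (-4)² * 3 = 16 * 3 = 48

48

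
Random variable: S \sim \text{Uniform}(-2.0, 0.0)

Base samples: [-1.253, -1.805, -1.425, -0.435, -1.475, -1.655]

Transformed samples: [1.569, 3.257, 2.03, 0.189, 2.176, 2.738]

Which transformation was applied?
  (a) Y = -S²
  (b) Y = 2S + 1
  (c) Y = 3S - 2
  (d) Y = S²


Checking option (d) Y = S²:
  S = -1.253 -> Y = 1.569 ✓
  S = -1.805 -> Y = 3.257 ✓
  S = -1.425 -> Y = 2.03 ✓
All samples match this transformation.

(d) S²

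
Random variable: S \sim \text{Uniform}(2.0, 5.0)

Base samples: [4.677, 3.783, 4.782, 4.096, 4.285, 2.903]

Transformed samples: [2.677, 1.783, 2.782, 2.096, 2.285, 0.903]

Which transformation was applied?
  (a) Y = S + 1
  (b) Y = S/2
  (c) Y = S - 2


Checking option (c) Y = S - 2:
  S = 4.677 -> Y = 2.677 ✓
  S = 3.783 -> Y = 1.783 ✓
  S = 4.782 -> Y = 2.782 ✓
All samples match this transformation.

(c) S - 2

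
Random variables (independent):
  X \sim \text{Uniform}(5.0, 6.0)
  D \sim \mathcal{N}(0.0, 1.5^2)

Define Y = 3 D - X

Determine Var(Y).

For independent RVs: Var(aX + bY) = a²Var(X) + b²Var(Y)
Var(X) = 0.083333333
Var(D) = 2.25
Var(Y) = (-1)²*0.083333333 + 3²*2.25
= 1*0.083333333 + 9*2.25 = 20.333333

20.333333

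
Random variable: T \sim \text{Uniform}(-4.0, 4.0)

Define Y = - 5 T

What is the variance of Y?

For Y = aT + b: Var(Y) = a² * Var(T)
Var(T) = (4 + 4)^2/12 = 5.3333333
Var(Y) = (-5)² * 5.3333333 = 25 * 5.3333333 = 133.33333

133.33333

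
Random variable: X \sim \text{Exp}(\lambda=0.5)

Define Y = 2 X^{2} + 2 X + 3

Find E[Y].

E[Y] = 2*E[X²] + 2*E[X] + 3
E[X] = 2
E[X²] = Var(X) + (E[X])² = 4 + 4 = 8
E[Y] = 2*8 + 2*2 + 3 = 23

23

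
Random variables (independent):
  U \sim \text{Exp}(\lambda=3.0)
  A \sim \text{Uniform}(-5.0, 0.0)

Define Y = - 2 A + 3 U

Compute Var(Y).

For independent RVs: Var(aX + bY) = a²Var(X) + b²Var(Y)
Var(U) = 0.11111111
Var(A) = 2.0833333
Var(Y) = 3²*0.11111111 + (-2)²*2.0833333
= 9*0.11111111 + 4*2.0833333 = 9.3333333

9.3333333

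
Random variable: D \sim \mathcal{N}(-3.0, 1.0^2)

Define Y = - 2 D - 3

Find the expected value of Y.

For Y = -2D - 3:
E[Y] = -2 * E[D] - 3
E[D] = -3.0 = -3
E[Y] = -2 * (-3) - 3 = 3

3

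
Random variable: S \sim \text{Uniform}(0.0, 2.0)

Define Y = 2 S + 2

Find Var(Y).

For Y = aS + b: Var(Y) = a² * Var(S)
Var(S) = (2 - 0)^2/12 = 0.33333333
Var(Y) = 2² * 0.33333333 = 4 * 0.33333333 = 1.3333333

1.3333333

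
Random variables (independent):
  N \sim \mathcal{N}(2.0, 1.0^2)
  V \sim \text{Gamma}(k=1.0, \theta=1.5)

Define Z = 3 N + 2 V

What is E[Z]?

E[Z] = 3*E[N] + 2*E[V]
E[N] = 2
E[V] = 1.5
E[Z] = 3*2 + 2*1.5 = 9

9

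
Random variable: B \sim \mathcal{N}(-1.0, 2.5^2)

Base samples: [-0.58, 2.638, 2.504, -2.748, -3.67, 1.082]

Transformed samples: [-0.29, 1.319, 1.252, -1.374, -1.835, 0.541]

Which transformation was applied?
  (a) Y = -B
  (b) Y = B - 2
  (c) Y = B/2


Checking option (c) Y = B/2:
  B = -0.58 -> Y = -0.29 ✓
  B = 2.638 -> Y = 1.319 ✓
  B = 2.504 -> Y = 1.252 ✓
All samples match this transformation.

(c) B/2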